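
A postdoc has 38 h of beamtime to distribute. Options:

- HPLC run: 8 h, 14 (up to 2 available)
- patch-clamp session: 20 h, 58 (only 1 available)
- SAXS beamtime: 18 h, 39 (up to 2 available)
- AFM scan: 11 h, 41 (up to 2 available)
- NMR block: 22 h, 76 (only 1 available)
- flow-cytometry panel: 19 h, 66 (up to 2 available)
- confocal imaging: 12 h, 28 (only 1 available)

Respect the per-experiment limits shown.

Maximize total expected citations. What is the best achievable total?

132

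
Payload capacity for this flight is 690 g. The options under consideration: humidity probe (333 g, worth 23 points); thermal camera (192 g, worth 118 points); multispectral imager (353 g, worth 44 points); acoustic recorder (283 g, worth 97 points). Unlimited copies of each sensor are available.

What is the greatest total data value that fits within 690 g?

354

The ratio ordering already packs tightly: 3×thermal camera, 576 g, 354.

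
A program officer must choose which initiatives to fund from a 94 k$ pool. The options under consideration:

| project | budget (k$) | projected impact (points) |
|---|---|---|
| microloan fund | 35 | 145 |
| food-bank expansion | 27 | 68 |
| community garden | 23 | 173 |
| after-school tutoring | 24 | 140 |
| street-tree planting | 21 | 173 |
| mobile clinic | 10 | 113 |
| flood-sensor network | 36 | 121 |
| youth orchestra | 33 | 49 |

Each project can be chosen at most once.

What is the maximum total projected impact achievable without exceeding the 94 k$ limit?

Density check — mobile clinic 11.30, street-tree planting 8.24, community garden 7.52 are the best per k$.
The ratio heuristic lands on community garden + after-school tutoring + street-tree planting + mobile clinic (599) but leaves 16 k$ idle.
The 24 k$ tied up in after-school tutoring is better spent on microloan fund — total rises to 604 (89 k$).

604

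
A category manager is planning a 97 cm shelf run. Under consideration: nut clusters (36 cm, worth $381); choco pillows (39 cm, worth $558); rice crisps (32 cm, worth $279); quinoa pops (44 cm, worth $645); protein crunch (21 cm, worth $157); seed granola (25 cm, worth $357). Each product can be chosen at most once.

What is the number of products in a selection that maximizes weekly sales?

2

Optimal total is 1203.
For example choco pillows + quinoa pops achieves it, using 83 cm.
All optima have 2 products.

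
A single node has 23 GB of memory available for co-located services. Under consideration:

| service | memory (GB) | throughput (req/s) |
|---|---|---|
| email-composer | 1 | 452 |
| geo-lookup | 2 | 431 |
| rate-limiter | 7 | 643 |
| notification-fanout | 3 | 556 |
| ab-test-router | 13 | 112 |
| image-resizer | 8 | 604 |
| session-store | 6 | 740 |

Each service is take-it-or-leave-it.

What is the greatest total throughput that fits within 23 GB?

2822

By throughput per GB: email-composer 452.00, geo-lookup 215.50, notification-fanout 185.33, session-store 123.33 lead.
Best packing: email-composer + geo-lookup + rate-limiter + notification-fanout + session-store — 19 GB, 2822 total.
That's the maximum — no swap from here does better than 2822.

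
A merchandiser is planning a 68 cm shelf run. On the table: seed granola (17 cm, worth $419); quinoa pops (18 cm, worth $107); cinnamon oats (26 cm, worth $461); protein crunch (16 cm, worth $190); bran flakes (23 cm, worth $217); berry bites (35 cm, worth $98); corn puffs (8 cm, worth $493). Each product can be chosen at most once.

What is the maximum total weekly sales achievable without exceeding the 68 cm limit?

1563

Taking seed granola + cinnamon oats + protein crunch + corn puffs: 67 cm used, 1563 in weekly sales.
An exhaustive check of the 128 subsets confirms 1563.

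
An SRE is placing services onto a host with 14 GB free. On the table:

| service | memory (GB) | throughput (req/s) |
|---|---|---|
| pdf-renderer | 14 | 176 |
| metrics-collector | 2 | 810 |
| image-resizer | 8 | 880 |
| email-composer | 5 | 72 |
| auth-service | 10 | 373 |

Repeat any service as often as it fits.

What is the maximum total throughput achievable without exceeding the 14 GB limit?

Ranking by ratio (throughput/GB): metrics-collector 405.00, image-resizer 110.00, auth-service 37.30.
Taking 7×metrics-collector: 14 GB used, 5670 in throughput.

5670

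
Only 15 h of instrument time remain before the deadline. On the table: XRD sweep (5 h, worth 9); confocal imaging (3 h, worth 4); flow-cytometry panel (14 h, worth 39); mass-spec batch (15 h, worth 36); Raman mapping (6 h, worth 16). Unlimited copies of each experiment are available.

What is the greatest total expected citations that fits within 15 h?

39

Taking flow-cytometry panel: 14 h used, 39 in expected citations.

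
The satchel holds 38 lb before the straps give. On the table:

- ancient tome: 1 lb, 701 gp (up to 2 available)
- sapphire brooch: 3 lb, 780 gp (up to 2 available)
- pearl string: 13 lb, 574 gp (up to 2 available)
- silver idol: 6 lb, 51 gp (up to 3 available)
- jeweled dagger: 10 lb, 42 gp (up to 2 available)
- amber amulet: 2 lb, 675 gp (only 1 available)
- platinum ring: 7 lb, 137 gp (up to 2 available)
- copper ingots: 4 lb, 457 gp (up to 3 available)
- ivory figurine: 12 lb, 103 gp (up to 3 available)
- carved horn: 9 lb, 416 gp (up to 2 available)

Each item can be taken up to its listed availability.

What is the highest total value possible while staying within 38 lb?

5582

Ranking by ratio (value/lb): ancient tome 701.00, amber amulet 337.50, sapphire brooch 260.00, copper ingots 114.25.
A density-first pass picks 2×ancient tome + 2×sapphire brooch + amber amulet + platinum ring + 3×copper ingots + carved horn — 5561 at 38 lb.
Replace platinum ring and carved horn with pearl string: the trade gains 21 net, giving 5582 at 35 lb.
Nothing else within 38 lb beats 5582.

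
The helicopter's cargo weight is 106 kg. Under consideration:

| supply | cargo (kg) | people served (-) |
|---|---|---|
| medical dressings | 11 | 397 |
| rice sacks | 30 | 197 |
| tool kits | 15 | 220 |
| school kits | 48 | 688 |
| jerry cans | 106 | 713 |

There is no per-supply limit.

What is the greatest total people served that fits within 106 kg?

Best packing: 9×medical dressings — 99 kg, 3573 total.

3573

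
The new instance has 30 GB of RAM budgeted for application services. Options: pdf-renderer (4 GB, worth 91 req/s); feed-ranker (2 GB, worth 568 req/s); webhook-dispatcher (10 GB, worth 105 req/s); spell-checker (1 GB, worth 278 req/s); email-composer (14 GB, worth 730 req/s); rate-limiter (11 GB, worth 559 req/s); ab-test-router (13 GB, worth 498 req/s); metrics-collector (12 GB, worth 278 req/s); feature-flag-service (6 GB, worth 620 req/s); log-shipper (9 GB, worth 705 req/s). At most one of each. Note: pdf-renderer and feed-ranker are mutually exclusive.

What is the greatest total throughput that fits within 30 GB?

Best packing: feed-ranker + spell-checker + rate-limiter + feature-flag-service + log-shipper — 29 GB, 2730 total.

2730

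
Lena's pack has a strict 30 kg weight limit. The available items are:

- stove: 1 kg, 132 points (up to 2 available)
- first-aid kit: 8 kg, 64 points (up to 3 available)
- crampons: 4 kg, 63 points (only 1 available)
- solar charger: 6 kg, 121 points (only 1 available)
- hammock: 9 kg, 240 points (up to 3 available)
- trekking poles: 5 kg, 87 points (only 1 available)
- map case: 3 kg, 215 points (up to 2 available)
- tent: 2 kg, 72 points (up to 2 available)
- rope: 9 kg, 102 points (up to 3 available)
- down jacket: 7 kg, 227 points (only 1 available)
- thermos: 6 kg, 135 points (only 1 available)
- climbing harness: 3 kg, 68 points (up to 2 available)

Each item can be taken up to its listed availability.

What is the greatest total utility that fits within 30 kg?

1318

A density-first pass picks 2×stove + hammock + 2×map case + 2×tent + down jacket — 1305 at 28 kg.
Replace down jacket with hammock: the trade gains 13 net, giving 1318 at 30 kg.
Nothing else within 30 kg beats 1318.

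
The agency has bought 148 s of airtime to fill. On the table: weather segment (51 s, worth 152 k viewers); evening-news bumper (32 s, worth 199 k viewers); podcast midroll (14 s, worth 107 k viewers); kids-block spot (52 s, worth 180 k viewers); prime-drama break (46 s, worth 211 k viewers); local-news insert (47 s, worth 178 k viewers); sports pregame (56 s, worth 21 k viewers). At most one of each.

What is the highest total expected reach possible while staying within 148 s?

Density check — podcast midroll 7.64, evening-news bumper 6.22, prime-drama break 4.59, local-news insert 3.79 are the best per s.
The ratio heuristic lands on evening-news bumper + podcast midroll + prime-drama break + local-news insert (695) but leaves 9 s idle.
Replace local-news insert with kids-block spot: the trade gains 2 net, giving 697 at 144 s.
Nothing else within 148 s beats 697.

697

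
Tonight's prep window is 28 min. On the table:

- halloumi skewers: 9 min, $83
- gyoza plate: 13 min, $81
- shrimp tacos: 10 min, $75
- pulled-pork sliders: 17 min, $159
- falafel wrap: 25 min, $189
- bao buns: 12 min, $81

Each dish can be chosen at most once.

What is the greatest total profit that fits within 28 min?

Ranking by ratio (profit/min): pulled-pork sliders 9.35, halloumi skewers 9.22, falafel wrap 7.56.
The ratio ordering already packs tightly: halloumi skewers + pulled-pork sliders, 26 min, 242.

242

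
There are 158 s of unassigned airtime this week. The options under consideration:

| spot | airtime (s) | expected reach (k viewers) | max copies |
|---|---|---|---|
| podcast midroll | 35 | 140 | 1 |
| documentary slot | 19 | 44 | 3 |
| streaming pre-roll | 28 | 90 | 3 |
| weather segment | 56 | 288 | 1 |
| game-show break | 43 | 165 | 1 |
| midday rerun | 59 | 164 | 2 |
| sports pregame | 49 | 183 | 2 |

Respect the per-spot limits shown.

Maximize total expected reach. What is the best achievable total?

654

Density check — weather segment 5.14, podcast midroll 4.00, game-show break 3.84 are the best per s.
A density-first pass picks podcast midroll + documentary slot + weather segment + game-show break — 637 at 153 s.
Dropping podcast midroll and documentary slot and game-show break frees 97 s; slotting in 2×sports pregame (98 s) lifts the total to 654 at 154 s.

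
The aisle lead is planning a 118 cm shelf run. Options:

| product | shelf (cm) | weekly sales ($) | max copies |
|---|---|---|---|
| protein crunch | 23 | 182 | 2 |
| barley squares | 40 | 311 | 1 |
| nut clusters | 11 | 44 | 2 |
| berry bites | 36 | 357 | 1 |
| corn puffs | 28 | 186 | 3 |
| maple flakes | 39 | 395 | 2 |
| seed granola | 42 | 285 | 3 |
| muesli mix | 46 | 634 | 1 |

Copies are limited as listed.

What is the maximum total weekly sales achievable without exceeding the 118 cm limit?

1217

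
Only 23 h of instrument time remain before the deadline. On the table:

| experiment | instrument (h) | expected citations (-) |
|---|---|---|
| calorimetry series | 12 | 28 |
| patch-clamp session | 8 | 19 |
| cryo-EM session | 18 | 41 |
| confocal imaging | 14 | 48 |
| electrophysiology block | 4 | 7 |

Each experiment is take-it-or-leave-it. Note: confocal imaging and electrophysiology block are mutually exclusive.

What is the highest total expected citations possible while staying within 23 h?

67

Best packing: patch-clamp session + confocal imaging — 22 h, 67 total.
Every other selection either busts 23 h or breaks a pairing rule or fails to beat 67.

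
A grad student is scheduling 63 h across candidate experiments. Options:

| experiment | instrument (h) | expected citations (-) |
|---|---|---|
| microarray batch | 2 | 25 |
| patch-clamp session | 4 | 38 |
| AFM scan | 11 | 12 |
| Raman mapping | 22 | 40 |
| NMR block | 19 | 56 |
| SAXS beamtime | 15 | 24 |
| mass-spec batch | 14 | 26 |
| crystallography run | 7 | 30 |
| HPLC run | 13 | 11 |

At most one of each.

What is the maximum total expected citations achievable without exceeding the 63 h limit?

199

Best packing: microarray batch + patch-clamp session + NMR block + SAXS beamtime + mass-spec batch + crystallography run — 61 h, 199 total.
No other feasible combination exceeds 199.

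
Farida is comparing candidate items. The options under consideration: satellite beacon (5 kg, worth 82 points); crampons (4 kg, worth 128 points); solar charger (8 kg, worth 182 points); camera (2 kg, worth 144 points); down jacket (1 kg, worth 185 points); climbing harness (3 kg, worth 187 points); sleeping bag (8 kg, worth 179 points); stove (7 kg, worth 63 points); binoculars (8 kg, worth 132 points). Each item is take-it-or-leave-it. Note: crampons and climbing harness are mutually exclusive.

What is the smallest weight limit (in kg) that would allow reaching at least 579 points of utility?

Minimise kg subject to total utility ≥ 579.
satellite beacon + camera + down jacket + climbing harness: 598 utility at 11 kg.
Any bundle with less than 11 kg falls short of 579.

11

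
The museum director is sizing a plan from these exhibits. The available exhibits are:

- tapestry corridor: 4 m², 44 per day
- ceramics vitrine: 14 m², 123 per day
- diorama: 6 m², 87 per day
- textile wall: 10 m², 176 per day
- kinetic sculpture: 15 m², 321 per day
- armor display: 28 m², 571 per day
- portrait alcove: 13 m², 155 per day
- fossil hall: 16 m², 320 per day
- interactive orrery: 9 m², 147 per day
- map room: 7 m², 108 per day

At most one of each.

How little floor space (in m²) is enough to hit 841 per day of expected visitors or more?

Need the lightest bundle worth ≥ 841.
kinetic sculpture + armor display: 892 expected visitors at 43 m².
Any bundle with less than 43 m² falls short of 841.

43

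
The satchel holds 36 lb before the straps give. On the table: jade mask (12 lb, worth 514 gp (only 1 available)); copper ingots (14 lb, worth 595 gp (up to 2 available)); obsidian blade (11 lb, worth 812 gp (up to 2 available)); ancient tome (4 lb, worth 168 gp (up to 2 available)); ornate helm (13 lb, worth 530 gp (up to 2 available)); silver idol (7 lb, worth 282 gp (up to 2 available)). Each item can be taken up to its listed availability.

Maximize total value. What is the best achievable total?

2219

By value per lb: obsidian blade 73.82, jade mask 42.83, copper ingots 42.50 lead.
Greedy by ratio would take jade mask + 2×obsidian blade: 34 lb used, total 2138.
Replace jade mask with copper ingots: the trade gains 81 net, giving 2219 at 36 lb.
That's the maximum — no swap from here does better than 2219.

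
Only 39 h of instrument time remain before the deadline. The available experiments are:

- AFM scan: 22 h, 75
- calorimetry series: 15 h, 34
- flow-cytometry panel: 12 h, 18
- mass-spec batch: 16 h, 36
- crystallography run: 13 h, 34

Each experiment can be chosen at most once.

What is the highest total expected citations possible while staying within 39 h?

111

Taking the top-ratio experiments first gives AFM scan + crystallography run for 109 (35 h).
Dropping crystallography run frees 13 h; slotting in mass-spec batch (16 h) lifts the total to 111 at 38 h.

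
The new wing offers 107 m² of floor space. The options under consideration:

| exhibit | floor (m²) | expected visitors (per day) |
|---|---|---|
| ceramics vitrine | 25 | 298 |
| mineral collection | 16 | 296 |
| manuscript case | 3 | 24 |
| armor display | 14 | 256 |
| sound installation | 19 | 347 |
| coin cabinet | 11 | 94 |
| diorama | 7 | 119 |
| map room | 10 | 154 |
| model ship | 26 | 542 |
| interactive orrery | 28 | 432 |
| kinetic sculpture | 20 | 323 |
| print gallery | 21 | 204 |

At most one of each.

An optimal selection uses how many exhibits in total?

6

The maximum expected visitors within 107 m² is 1918.
mineral collection + armor display + sound installation + map room + model ship + kinetic sculpture hits 1918 at 105 m².
Every optimal selection uses 6 exhibits.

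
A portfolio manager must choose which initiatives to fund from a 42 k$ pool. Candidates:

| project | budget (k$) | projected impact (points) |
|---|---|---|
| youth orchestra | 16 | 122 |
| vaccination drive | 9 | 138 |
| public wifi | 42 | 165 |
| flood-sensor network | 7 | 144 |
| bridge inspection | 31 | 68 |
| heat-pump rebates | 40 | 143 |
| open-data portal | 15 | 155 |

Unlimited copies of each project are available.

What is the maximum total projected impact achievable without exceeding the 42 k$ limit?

864

The ratio ordering already packs tightly: 6×flood-sensor network, 42 k$, 864.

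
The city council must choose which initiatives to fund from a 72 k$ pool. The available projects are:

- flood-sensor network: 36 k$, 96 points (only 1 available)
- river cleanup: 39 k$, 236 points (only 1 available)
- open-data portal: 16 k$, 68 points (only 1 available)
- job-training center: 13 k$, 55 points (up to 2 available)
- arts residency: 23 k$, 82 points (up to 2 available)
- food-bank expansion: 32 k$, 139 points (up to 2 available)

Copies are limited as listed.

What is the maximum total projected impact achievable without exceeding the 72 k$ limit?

Density check — river cleanup 6.05, food-bank expansion 4.34, open-data portal 4.25 are the best per k$.
The ratio ordering already packs tightly: river cleanup + food-bank expansion, 71 k$, 375.
Nothing else within 72 k$ beats 375.

375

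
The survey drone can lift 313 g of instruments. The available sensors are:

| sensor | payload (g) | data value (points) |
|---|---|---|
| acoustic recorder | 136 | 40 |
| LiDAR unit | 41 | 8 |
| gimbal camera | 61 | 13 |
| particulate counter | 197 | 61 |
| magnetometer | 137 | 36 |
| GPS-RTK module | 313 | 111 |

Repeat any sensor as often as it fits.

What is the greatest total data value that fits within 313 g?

Taking GPS-RTK module: 313 g used, 111 in data value.
That's the maximum — no swap from here does better than 111.

111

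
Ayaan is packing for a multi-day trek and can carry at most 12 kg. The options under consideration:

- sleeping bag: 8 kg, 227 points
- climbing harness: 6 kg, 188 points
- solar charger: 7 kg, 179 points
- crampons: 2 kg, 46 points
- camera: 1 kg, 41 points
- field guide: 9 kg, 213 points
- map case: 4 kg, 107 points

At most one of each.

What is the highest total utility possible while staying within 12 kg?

Taking the top-ratio items first gives climbing harness + camera + map case for 336 (11 kg).
Replace camera with crampons: the trade gains 5 net, giving 341 at 12 kg.
No other feasible combination exceeds 341.

341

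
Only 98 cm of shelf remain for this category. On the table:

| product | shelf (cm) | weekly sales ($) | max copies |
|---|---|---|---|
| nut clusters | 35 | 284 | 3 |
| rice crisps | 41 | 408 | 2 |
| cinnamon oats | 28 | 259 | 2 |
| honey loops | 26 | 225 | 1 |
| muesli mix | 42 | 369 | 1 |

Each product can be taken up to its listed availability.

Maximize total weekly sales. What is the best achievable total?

926

By weekly sales per cm: rice crisps 9.95, cinnamon oats 9.25, muesli mix 8.79, honey loops 8.65 lead.
A density-first pass picks 2×rice crisps — 816 at 82 cm.
Dropping rice crisps frees 41 cm; slotting in 2×cinnamon oats (56 cm) lifts the total to 926 at 97 cm.
No other feasible combination exceeds 926.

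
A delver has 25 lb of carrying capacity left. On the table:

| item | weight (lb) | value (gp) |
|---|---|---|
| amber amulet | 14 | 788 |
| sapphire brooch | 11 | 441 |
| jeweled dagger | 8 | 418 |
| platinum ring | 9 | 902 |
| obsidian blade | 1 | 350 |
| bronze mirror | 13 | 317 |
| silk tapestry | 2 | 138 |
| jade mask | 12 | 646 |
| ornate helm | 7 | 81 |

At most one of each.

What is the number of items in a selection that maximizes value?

3

Optimal total is 2040.
One optimal bundle: amber amulet + platinum ring + obsidian blade (24 lb).
Every optimal selection uses 3 items.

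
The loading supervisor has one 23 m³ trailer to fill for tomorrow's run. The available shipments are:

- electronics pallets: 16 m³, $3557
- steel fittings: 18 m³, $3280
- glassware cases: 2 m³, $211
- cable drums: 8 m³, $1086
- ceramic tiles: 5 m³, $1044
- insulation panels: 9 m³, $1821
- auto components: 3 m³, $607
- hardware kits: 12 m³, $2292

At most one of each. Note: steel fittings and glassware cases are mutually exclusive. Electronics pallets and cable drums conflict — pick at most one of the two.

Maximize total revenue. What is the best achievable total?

4812

The ratio ordering already packs tightly: electronics pallets + glassware cases + ceramic tiles, 23 m³, 4812.
An exhaustive check of the 256 subsets confirms 4812.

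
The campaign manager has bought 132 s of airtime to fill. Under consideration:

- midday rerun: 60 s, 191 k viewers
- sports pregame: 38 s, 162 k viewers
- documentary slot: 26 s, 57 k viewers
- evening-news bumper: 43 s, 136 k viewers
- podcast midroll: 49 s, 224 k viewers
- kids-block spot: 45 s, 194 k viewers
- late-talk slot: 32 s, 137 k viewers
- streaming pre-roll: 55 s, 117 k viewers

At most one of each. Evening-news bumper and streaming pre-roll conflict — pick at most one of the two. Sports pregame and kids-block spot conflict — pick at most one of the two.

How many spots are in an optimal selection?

Best achievable expected reach is 555.
One optimal bundle: podcast midroll + kids-block spot + late-talk slot (126 s).
All optima have 3 spots.

3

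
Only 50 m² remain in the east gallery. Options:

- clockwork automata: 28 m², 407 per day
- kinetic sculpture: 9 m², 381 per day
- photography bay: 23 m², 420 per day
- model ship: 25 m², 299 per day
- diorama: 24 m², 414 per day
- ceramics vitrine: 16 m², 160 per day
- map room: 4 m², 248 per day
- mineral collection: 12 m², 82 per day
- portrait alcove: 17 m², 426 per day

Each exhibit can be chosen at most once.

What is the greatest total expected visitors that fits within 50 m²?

Taking the top-ratio exhibits first gives kinetic sculpture + ceramics vitrine + map room + portrait alcove for 1215 (46 m²).
Dropping ceramics vitrine and map room frees 20 m²; slotting in photography bay (23 m²) lifts the total to 1227 at 49 m².
The spare 1 m² is too small for any remaining exhibit, and no exchange beats 1227.

1227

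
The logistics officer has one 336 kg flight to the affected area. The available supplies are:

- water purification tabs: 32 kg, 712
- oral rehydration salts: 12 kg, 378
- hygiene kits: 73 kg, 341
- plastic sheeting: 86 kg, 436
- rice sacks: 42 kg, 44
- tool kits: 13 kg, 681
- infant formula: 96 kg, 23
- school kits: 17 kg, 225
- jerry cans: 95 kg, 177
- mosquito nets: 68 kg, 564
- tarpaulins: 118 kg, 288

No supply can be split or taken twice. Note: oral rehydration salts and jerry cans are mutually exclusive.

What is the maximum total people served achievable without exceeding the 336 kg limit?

3337

The ratio ordering already packs tightly: water purification tabs + oral rehydration salts + hygiene kits + plastic sheeting + tool kits + school kits + mosquito nets, 301 kg, 3337.
No other feasible combination exceeds 3337.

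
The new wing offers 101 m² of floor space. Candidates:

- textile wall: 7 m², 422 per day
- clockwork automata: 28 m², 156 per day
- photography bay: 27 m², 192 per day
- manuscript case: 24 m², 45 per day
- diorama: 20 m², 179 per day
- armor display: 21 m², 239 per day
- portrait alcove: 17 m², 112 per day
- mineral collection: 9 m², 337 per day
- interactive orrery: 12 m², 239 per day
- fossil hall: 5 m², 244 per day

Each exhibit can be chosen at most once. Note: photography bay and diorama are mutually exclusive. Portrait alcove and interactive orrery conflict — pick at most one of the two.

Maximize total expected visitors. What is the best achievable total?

1705

Density check — textile wall 60.29, fossil hall 48.80, mineral collection 37.44, interactive orrery 19.92 are the best per m².
Best packing: textile wall + manuscript case + diorama + armor display + mineral collection + interactive orrery + fossil hall — 98 m², 1705 total.
Next best is textile wall + photography bay + armor display + mineral collection + interactive orrery + fossil hall at 1673 (81 m²) — short by 32.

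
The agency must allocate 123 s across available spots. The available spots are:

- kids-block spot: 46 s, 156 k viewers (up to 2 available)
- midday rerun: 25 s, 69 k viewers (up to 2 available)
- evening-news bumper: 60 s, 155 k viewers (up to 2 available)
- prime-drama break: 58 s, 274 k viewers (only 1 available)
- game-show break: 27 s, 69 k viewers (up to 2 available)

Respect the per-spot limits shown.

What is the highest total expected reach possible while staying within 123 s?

430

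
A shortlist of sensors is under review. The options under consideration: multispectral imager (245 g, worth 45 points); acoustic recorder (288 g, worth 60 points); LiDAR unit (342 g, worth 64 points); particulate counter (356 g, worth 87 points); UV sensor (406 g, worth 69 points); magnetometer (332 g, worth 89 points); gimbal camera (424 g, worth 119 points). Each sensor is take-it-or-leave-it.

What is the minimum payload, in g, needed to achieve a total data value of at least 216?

Need the lightest bundle worth ≥ 216.
Taking multispectral imager + particulate counter + magnetometer gives 221 (≥ 216) for 933 g.
Any bundle with less than 933 g falls short of 216.

933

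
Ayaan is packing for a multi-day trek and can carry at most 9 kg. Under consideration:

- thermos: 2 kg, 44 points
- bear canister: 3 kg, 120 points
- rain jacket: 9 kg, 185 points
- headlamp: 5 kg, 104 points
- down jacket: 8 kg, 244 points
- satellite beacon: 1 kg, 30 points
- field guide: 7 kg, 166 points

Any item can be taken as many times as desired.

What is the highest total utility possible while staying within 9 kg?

Density check — bear canister 40.00, down jacket 30.50, satellite beacon 30.00, field guide 23.71 are the best per kg.
The ratio ordering already packs tightly: 3×bear canister, 9 kg, 360.
Nothing else within 9 kg beats 360.

360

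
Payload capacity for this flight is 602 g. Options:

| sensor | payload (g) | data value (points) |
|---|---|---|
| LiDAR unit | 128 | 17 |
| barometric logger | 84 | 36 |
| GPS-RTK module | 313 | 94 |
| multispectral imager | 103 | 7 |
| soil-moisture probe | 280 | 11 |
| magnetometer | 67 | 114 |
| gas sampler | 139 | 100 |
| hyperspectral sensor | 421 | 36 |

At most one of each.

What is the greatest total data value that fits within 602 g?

Ranking by ratio (data value/g): magnetometer 1.70, gas sampler 0.72, barometric logger 0.43, GPS-RTK module 0.30.
Filling by ratio: LiDAR unit + barometric logger + multispectral imager + magnetometer + gas sampler for 274, with 81 g left unused.
Dropping LiDAR unit and barometric logger and multispectral imager frees 315 g; slotting in GPS-RTK module (313 g) lifts the total to 308 at 519 g.
Runner-up LiDAR unit + barometric logger + multispectral imager + magnetometer + gas sampler tops out at 274.

308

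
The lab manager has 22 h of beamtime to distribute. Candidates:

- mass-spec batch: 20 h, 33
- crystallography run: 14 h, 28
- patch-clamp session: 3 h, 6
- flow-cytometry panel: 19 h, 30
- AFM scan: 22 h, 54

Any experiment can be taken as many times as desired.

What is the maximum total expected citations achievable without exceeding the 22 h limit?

Taking AFM scan: 22 h used, 54 in expected citations.
Every other selection either busts 22 h or fails to beat 54.

54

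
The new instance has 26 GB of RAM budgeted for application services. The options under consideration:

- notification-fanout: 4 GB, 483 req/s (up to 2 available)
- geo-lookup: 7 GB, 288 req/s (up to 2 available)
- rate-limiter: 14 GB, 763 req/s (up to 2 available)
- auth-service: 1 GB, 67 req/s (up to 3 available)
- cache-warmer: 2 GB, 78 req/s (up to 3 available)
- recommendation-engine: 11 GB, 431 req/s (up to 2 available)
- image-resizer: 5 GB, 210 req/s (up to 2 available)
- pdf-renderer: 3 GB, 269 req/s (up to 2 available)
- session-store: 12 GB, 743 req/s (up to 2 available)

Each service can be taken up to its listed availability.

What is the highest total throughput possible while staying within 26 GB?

2247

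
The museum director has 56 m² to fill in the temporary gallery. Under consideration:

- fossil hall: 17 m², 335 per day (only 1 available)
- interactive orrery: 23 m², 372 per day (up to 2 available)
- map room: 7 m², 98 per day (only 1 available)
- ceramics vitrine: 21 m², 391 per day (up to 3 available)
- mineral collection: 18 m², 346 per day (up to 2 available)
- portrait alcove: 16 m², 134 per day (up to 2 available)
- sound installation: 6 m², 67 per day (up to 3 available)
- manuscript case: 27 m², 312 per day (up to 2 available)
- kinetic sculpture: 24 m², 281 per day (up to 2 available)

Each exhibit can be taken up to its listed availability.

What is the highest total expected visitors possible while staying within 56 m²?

1072

Filling by ratio: fossil hall + 2×mineral collection for 1027, with 3 m² left unused.
Dropping mineral collection frees 18 m²; slotting in ceramics vitrine (21 m²) lifts the total to 1072 at 56 m².
Every other selection either busts 56 m² or exceeds an availability limit or fails to beat 1072.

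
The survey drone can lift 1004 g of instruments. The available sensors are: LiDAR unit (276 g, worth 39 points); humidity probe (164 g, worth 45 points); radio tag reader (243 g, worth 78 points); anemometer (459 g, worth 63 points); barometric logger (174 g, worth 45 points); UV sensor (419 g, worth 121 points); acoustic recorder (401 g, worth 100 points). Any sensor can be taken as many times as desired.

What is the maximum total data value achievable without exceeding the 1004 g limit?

312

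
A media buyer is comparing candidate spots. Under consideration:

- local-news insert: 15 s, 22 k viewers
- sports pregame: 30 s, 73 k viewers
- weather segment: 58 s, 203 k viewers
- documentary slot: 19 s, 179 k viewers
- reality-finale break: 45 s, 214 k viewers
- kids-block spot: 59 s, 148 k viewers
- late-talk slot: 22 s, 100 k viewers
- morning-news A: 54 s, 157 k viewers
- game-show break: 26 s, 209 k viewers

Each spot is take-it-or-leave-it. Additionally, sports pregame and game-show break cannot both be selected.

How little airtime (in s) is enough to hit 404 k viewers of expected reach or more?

60

Need the lightest bundle worth ≥ 404.
local-news insert + documentary slot + game-show break reaches 410 using 60 s.
Below 60 s the best achievable stays under 404.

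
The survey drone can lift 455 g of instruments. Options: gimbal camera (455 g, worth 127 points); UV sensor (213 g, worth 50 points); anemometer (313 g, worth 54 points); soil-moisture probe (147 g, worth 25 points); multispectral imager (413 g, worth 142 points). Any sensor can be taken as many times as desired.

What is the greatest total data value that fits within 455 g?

142

Multispectral imager uses 413 of the 455 g and totals 142.
Every other selection either busts 455 g or fails to beat 142.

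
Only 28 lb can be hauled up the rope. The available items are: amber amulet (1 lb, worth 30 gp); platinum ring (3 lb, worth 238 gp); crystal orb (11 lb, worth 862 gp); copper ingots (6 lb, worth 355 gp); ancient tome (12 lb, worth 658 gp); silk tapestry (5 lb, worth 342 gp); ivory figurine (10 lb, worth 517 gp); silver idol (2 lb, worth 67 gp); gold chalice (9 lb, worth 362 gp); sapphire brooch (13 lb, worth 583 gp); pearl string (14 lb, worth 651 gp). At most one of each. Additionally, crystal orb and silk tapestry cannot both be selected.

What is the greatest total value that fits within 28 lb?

1825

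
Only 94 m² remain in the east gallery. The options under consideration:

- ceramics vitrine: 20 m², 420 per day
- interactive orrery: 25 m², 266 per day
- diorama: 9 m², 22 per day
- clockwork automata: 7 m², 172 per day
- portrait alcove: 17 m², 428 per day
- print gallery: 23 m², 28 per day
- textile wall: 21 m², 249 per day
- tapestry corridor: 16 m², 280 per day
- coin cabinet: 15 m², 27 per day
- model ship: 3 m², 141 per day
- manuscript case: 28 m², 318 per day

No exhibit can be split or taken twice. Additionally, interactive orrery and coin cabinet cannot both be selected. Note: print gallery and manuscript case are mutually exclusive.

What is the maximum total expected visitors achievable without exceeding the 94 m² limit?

1759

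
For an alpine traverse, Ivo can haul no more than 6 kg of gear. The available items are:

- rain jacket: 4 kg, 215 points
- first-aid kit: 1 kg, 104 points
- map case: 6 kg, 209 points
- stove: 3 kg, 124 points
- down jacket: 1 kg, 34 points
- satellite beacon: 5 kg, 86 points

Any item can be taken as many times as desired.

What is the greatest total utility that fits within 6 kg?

Taking 6×first-aid kit: 6 kg used, 624 in utility.
Nothing else within 6 kg beats 624.

624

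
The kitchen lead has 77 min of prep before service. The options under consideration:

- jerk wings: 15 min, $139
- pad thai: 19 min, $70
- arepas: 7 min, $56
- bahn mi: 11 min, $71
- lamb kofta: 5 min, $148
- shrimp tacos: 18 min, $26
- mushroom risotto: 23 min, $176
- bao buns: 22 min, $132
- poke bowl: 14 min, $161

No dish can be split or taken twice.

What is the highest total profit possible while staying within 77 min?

Best packing: jerk wings + arepas + bahn mi + lamb kofta + mushroom risotto + poke bowl — 75 min, 751 total.
Every other selection either busts 77 min or fails to beat 751.

751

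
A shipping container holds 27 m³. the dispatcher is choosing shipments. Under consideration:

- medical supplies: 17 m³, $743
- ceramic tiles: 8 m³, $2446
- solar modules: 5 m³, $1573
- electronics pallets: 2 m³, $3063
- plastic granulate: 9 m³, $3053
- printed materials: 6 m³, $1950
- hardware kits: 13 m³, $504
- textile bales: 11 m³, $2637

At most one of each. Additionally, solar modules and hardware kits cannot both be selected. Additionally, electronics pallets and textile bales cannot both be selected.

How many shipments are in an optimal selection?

Optimal total is 10512.
For example ceramic tiles + electronics pallets + plastic granulate + printed materials achieves it, using 25 m³.
Any selection reaching 10512 contains exactly 4 shipments.

4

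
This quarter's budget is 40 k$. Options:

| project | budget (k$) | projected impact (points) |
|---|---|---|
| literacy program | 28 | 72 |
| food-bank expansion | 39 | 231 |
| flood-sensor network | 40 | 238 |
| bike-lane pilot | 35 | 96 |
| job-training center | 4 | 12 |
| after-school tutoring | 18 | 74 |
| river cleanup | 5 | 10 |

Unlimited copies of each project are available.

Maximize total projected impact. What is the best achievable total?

Taking flood-sensor network: 40 k$ used, 238 in projected impact.

238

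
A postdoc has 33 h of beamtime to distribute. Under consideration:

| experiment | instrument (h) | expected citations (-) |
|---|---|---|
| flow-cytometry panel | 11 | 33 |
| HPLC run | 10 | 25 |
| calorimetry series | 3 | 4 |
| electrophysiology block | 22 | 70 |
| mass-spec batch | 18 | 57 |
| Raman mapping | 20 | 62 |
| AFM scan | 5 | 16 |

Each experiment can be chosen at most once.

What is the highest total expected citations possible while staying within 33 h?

103

Greedy by ratio would take calorimetry series + electrophysiology block + AFM scan: 30 h used, total 90.
Replace calorimetry series and AFM scan with flow-cytometry panel: the trade gains 13 net, giving 103 at 33 h.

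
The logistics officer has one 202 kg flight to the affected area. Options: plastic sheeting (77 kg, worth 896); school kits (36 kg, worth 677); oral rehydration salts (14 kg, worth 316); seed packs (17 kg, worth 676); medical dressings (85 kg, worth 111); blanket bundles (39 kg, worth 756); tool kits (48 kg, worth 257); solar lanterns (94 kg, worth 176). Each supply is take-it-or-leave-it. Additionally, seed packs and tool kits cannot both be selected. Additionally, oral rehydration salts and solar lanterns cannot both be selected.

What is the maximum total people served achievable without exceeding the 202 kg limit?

3321

Taking plastic sheeting + school kits + oral rehydration salts + seed packs + blanket bundles: 183 kg used, 3321 in people served.
Every other selection either busts 202 kg or breaks a pairing rule or fails to beat 3321.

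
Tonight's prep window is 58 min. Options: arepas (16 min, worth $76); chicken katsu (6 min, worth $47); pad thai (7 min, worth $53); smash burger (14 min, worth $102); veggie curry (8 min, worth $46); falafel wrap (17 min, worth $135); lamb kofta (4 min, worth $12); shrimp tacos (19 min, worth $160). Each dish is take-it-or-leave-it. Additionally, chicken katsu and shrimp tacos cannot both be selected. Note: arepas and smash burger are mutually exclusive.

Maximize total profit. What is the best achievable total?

Pad thai + smash burger + falafel wrap + shrimp tacos uses 57 of the 58 min and totals 450.
Every other selection either busts 58 min or breaks a pairing rule or fails to beat 450.

450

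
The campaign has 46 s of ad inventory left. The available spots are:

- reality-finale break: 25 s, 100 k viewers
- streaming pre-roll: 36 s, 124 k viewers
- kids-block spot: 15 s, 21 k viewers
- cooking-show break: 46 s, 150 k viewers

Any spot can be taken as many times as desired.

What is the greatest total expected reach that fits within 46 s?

Density check — reality-finale break 4.00, streaming pre-roll 3.44, cooking-show break 3.26 are the best per s.
Taking the top-ratio spots first gives reality-finale break + kids-block spot for 121 (40 s).
Dropping reality-finale break and kids-block spot frees 40 s; slotting in cooking-show break (46 s) lifts the total to 150 at 46 s.

150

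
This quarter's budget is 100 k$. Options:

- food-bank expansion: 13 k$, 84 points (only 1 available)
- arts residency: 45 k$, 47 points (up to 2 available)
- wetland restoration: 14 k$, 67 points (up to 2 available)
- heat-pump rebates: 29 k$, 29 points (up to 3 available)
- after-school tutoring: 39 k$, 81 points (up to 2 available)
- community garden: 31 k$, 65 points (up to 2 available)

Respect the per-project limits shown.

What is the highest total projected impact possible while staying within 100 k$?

A density-first pass picks food-bank expansion + 2×wetland restoration + community garden — 283 at 72 k$.
The 31 k$ tied up in community garden is better spent on after-school tutoring — total rises to 299 (80 k$).
The spare 20 k$ is too small for any remaining project, and no exchange beats 299.

299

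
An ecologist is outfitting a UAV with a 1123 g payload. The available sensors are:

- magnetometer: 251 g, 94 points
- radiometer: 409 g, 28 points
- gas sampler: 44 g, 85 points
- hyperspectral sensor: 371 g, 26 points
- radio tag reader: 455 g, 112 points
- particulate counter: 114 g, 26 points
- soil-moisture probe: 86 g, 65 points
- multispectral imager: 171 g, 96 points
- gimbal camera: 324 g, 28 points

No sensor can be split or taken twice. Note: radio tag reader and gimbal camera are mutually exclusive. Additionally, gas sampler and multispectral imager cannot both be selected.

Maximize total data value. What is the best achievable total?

393

Best packing: magnetometer + radio tag reader + particulate counter + soil-moisture probe + multispectral imager — 1077 g, 393 total.
No other feasible combination exceeds 393.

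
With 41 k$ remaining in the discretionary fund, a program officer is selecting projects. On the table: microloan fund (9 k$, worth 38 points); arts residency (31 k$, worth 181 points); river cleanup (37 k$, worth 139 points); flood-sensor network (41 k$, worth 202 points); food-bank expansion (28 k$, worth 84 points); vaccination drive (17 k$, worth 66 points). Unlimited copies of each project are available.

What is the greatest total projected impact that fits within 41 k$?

219

Taking microloan fund + arts residency: 40 k$ used, 219 in projected impact.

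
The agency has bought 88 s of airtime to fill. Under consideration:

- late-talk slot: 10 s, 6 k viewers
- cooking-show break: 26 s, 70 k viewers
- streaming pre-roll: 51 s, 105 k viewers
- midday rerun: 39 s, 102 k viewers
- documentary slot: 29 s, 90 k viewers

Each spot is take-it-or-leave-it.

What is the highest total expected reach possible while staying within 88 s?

198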